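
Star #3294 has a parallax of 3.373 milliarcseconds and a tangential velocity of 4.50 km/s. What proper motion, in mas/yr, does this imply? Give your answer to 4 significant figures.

3.202 mas/yr

d = 1/p = 1/0.003373″ = 296.47 pc.
μ = v_t / (4.74 d) = 4.50 / (4.74 × 296.47) = 4.50 / 1405.3 = 0.0032022 ″/yr = 3.2022 mas/yr.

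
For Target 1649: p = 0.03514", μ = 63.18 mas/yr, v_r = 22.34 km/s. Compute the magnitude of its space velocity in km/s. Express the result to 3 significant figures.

d = 1/p = 1/0.03514″ = 28.458 pc.
μ = 63.18 mas/yr = 0.06318 ″/yr.
v_t = 4.740 μ d = 4.740 × 0.06318 × 28.458 = 8.5224 km/s.
v = √(v_r² + v_t²) = √(22.34² + 8.5224²) = √571.707 = 23.91 km/s.

23.9 km/s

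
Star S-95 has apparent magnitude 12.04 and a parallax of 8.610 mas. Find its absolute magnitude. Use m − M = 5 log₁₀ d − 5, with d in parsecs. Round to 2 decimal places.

d = 1/p = 1/0.008610″ = 116.14 pc.
m − M = 5 log₁₀(116.14) − 5 = 10.3249 − 5 = 5.3249.
M = m − (m − M) = 12.04 − 5.3249 = 6.72.

M = 6.72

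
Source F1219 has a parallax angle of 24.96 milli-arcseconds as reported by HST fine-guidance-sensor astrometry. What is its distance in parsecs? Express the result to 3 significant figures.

40.1 pc

p = 24.96 milli-arcseconds = 0.02496 arcsec.
d = 1/p = 1/0.02496 = 40.064 pc.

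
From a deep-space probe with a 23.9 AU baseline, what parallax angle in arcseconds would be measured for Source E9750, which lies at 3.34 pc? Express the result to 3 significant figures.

7.16 arcsec

p (arcsec) = B (AU) / d (pc).
p = 23.9 / 3.34 = 7.1557 arcsec.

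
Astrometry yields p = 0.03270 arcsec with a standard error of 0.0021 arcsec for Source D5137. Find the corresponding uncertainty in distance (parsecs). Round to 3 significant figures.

d = 1/p, so σ_d = σ_p / p².
σ_d = 0.00210 / (0.03270)² = 0.00210 / 0.0010693 = 1.9639 pc.

1.96 pc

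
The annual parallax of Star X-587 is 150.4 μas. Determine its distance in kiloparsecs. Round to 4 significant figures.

p = 150.4 μas = 0.0001504 arcsec.
d = 1/p = 1/0.0001504 = 6648.9 pc.
= 6.6489 kpc.

6.649 kpc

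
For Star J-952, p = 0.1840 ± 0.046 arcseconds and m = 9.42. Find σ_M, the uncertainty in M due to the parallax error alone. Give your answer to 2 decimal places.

σ_M = 0.54 mag

M = m − 5 log₁₀ d + 5 = m + 5 log₁₀ p + 5, so ∂M/∂p = 5/(p ln 10).
σ_M = (5/ln 10) · (σ_p/p) = 2.1715 × 0.046/0.1840 = 2.1715 × 0.25 = 0.54288.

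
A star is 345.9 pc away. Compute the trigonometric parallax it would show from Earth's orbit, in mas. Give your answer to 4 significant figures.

p = 1/d = 1/345.9 = 0.002891 arcsec.
= 0.002891 × 1000 = 2.891 mas.

2.891 mas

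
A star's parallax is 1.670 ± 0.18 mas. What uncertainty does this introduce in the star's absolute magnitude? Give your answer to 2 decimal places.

M = m − 5 log₁₀ d + 5 = m + 5 log₁₀ p + 5, so ∂M/∂p = 5/(p ln 10).
σ_M = (5/ln 10) · (σ_p/p) = 2.1715 × 0.18/1.670 = 2.1715 × 0.10778 = 0.23404.

σ_M = 0.23 mag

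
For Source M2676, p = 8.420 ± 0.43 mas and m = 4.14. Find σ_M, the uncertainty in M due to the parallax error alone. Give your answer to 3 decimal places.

σ_M = 0.111 mag

M = m − 5 log₁₀ d + 5 = m + 5 log₁₀ p + 5, so ∂M/∂p = 5/(p ln 10).
σ_M = (5/ln 10) · (σ_p/p) = 2.1715 × 0.43/8.420 = 2.1715 × 0.051069 = 0.1109.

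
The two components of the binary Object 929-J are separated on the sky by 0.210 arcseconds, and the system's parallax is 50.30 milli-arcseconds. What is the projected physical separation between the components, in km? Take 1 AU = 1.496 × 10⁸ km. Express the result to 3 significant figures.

d = 1/p = 1/0.05030″ = 19.881 pc.
At distance d (pc), an angle of θ arcsec spans θ·d AU: s = 0.210 × 19.881 = 4.175 AU.
= 4.175 × 1.496 × 10⁸ km = 6.2458 × 10^8 km.

6.25 × 10^8 km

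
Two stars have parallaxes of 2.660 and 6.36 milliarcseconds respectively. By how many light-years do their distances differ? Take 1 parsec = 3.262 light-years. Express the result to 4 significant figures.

d_A = 1/0.002660″ = 375.94 pc; d_B = 1/0.006360″ = 157.23 pc.
|d_B − d_A| = |157.23 − 375.94| = 218.71 pc = 218.71 × 3.262 ly = 713.43 ly.

713.4 ly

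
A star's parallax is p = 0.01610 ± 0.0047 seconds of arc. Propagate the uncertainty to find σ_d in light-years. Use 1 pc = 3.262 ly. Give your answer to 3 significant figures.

59.1 ly

d = 1/p, so σ_d = σ_p / p².
σ_d = 0.00470 / (0.01610)² = 0.00470 / 0.00025921 = 18.132 pc = 18.132 × 3.262 ly = 59.147 ly.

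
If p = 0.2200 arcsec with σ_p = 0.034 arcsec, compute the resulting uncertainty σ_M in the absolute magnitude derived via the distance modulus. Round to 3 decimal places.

σ_M = 0.336 mag

M = m − 5 log₁₀ d + 5 = m + 5 log₁₀ p + 5, so ∂M/∂p = 5/(p ln 10).
σ_M = (5/ln 10) · (σ_p/p) = 2.1715 × 0.034/0.2200 = 2.1715 × 0.15455 = 0.33561.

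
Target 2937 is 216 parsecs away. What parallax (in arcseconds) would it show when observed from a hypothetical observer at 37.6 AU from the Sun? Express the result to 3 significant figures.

p (arcsec) = B (AU) / d (pc).
p = 37.6 / 216 = 0.17407 arcsec.

0.174 arcsec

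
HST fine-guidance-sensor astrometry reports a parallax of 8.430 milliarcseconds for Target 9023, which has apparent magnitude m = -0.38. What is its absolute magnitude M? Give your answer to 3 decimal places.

d = 1/p = 1/0.008430″ = 118.62 pc.
m − M = 5 log₁₀(118.62) − 5 = 10.3708 − 5 = 5.3708.
M = m − (m − M) = -0.38 − 5.3708 = -5.751.

M = -5.751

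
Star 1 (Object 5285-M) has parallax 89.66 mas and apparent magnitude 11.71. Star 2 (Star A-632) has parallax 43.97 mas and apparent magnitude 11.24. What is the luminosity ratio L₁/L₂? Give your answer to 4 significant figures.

d₁ = 1/p₁ = 1/0.08966″ = 11.153 pc; d₂ = 1/p₂ = 1/0.04397″ = 22.743 pc.
M₁ = m₁ − 5 log₁₀ d₁ + 5 = 11.71 − 5.2370 + 5 = 11.4730.
M₂ = 11.24 − 6.7842 + 5 = 9.4558.
L₁/L₂ = 10^(0.4(M₂ − M₁)) = 10^(0.4 × (-2.0172)) = 10^(-0.80688) = 0.156.

L₁/L₂ = 0.1560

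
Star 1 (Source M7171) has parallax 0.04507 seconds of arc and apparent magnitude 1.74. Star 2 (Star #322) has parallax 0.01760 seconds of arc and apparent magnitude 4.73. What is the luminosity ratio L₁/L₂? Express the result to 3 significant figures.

L₁/L₂ = 2.39

d₁ = 1/p₁ = 1/0.04507″ = 22.188 pc; d₂ = 1/p₂ = 1/0.01760″ = 56.818 pc.
M₁ = m₁ − 5 log₁₀ d₁ + 5 = 1.74 − 6.7306 + 5 = 0.0094.
M₂ = 4.73 − 8.7724 + 5 = 0.9576.
L₁/L₂ = 10^(0.4(M₂ − M₁)) = 10^(0.4 × 0.9482) = 10^0.37928 = 2.3949.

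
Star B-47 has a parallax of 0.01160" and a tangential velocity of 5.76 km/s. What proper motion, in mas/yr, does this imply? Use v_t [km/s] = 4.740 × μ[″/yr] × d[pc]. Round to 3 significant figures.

14.1 mas/yr

d = 1/p = 1/0.01160″ = 86.207 pc.
μ = v_t / (4.74 d) = 5.76 / (4.74 × 86.207) = 5.76 / 408.62 = 0.014096 ″/yr = 14.096 mas/yr.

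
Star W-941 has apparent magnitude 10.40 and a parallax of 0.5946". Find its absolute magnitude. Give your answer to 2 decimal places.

d = 1/p = 1/0.5946″ = 1.6818 pc.
m − M = 5 log₁₀(1.6818) − 5 = 1.1289 − 5 = -3.8711.
M = m − (m − M) = 10.40 − (-3.8711) = 14.27.

M = 14.27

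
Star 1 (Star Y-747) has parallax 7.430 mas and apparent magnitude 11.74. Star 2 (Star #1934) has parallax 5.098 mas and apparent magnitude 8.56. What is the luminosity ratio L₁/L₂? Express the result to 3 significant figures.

L₁/L₂ = 0.0252

d₁ = 1/p₁ = 1/0.007430″ = 134.59 pc; d₂ = 1/p₂ = 1/0.005098″ = 196.16 pc.
M₁ = m₁ − 5 log₁₀ d₁ + 5 = 11.74 − 10.6451 + 5 = 6.0949.
M₂ = 8.56 − 11.4631 + 5 = 2.0969.
L₁/L₂ = 10^(0.4(M₂ − M₁)) = 10^(0.4 × (-3.9980)) = 10^(-1.59920) = 0.025165.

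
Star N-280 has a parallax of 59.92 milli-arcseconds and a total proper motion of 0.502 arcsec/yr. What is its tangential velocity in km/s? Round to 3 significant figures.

d = 1/p = 1/0.05992″ = 16.689 pc.
v_t = 4.74 × μ × d = 4.74 × 0.502 × 16.689 = 39.711 km/s.

39.7 km/s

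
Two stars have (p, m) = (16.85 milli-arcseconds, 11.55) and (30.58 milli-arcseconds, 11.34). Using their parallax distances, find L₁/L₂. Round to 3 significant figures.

L₁/L₂ = 2.71

d₁ = 1/p₁ = 1/0.01685″ = 59.347 pc; d₂ = 1/p₂ = 1/0.03058″ = 32.701 pc.
M₁ = m₁ − 5 log₁₀ d₁ + 5 = 11.55 − 8.8670 + 5 = 7.6830.
M₂ = 11.34 − 7.5728 + 5 = 8.7672.
L₁/L₂ = 10^(0.4(M₂ − M₁)) = 10^(0.4 × 1.0842) = 10^0.43368 = 2.7144.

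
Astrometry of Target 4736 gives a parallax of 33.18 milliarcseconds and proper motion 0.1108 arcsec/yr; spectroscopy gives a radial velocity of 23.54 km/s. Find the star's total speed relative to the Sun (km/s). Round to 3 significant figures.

28.4 km/s

d = 1/p = 1/0.03318″ = 30.139 pc.
v_t = 4.740 μ d = 4.740 × 0.1108 × 30.139 = 15.829 km/s.
v = √(v_r² + v_t²) = √(23.54² + 15.829²) = √804.689 = 28.367 km/s.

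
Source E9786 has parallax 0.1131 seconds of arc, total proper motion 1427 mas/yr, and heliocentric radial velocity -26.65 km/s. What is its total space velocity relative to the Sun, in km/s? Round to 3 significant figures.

65.5 km/s

d = 1/p = 1/0.1131″ = 8.8417 pc.
μ = 1427 mas/yr = 1.427 ″/yr.
v_t = 4.740 μ d = 4.740 × 1.427 × 8.8417 = 59.805 km/s.
v = √(v_r² + v_t²) = √((-26.65)² + 59.805²) = √4286.86 = 65.474 km/s.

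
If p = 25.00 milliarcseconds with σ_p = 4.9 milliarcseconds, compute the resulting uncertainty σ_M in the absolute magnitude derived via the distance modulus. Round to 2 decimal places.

M = m − 5 log₁₀ d + 5 = m + 5 log₁₀ p + 5, so ∂M/∂p = 5/(p ln 10).
σ_M = (5/ln 10) · (σ_p/p) = 2.1715 × 4.9/25.00 = 2.1715 × 0.196 = 0.42561.

σ_M = 0.43 mag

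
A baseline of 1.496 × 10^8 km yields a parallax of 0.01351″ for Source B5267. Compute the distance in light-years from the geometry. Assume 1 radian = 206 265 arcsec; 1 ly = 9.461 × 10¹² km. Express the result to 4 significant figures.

θ = 0.01351″ = 0.01351/206265 = 6.5498 × 10^-8 rad.
d = B/θ = (1.496 × 10^8) / (6.5498 × 10^-8) = 2.2840 × 10^15 km = (2.2840 × 10^15) / (9.461 × 10^12) ly = 241.41 ly.

241.4 ly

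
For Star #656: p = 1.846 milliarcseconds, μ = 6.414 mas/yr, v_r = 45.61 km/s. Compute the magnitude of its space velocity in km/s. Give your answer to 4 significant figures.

d = 1/p = 1/0.001846″ = 541.71 pc.
μ = 6.414 mas/yr = 0.006414 ″/yr.
v_t = 4.740 μ d = 4.740 × 0.006414 × 541.71 = 16.469 km/s.
v = √(v_r² + v_t²) = √(45.61² + 16.469²) = √2351.5 = 48.492 km/s.

48.49 km/s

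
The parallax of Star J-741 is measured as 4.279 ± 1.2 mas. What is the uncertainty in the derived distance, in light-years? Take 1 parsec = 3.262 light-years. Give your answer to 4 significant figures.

d = 1/p, so σ_d = σ_p / p².
σ_d = 0.00120 / (0.004279)² = 0.00120 / 0.00001831 = 65.538 pc = 65.538 × 3.262 ly = 213.78 ly.

213.8 ly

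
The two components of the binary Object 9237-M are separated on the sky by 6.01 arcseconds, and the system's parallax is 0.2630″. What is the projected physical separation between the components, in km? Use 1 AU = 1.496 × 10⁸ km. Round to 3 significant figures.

d = 1/p = 1/0.2630″ = 3.8023 pc.
At distance d (pc), an angle of θ arcsec spans θ·d AU: s = 6.01 × 3.8023 = 22.852 AU.
= 22.852 × 1.496 × 10⁸ km = 3.4187 × 10^9 km.

3.42 × 10^9 km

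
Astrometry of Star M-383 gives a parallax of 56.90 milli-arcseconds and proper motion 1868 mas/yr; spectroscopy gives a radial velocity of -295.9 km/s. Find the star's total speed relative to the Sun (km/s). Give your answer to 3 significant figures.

334 km/s

d = 1/p = 1/0.05690″ = 17.575 pc.
μ = 1868 mas/yr = 1.868 ″/yr.
v_t = 4.740 μ d = 4.740 × 1.868 × 17.575 = 155.61 km/s.
v = √(v_r² + v_t²) = √((-295.9)² + 155.61²) = √111771 = 334.32 km/s.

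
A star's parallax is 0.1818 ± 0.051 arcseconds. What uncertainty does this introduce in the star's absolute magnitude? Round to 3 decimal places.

σ_M = 0.609 mag

M = m − 5 log₁₀ d + 5 = m + 5 log₁₀ p + 5, so ∂M/∂p = 5/(p ln 10).
σ_M = (5/ln 10) · (σ_p/p) = 2.1715 × 0.051/0.1818 = 2.1715 × 0.28053 = 0.60917.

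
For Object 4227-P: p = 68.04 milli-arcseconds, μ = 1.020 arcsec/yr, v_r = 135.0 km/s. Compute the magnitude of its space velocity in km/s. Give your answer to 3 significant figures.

153 km/s

d = 1/p = 1/0.06804″ = 14.697 pc.
v_t = 4.740 μ d = 4.740 × 1.020 × 14.697 = 71.057 km/s.
v = √(v_r² + v_t²) = √(135.0² + 71.057²) = √23274.1 = 152.56 km/s.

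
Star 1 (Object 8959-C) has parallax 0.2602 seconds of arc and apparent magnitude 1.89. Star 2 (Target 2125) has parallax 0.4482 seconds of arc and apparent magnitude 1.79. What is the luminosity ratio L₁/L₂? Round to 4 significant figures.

L₁/L₂ = 2.706

d₁ = 1/p₁ = 1/0.2602″ = 3.8432 pc; d₂ = 1/p₂ = 1/0.4482″ = 2.2311 pc.
M₁ = m₁ − 5 log₁₀ d₁ + 5 = 1.89 − 2.9235 + 5 = 3.9665.
M₂ = 1.79 − 1.7426 + 5 = 5.0474.
L₁/L₂ = 10^(0.4(M₂ − M₁)) = 10^(0.4 × 1.0809) = 10^0.43236 = 2.7062.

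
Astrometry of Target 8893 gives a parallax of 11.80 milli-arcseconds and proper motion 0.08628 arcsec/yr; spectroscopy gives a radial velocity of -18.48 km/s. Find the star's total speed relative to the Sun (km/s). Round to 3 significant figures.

39.3 km/s

d = 1/p = 1/0.01180″ = 84.746 pc.
v_t = 4.740 μ d = 4.740 × 0.08628 × 84.746 = 34.658 km/s.
v = √(v_r² + v_t²) = √((-18.48)² + 34.658²) = √1542.69 = 39.277 km/s.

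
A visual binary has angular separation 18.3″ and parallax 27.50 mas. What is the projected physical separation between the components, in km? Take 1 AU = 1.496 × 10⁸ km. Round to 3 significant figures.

d = 1/p = 1/0.02750″ = 36.364 pc.
At distance d (pc), an angle of θ arcsec spans θ·d AU: s = 18.3 × 36.364 = 665.46 AU.
= 665.46 × 1.496 × 10⁸ km = 9.9553 × 10^10 km.

9.96 × 10^10 km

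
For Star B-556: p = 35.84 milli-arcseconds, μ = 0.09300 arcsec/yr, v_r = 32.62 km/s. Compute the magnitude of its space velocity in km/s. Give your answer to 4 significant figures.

d = 1/p = 1/0.03584″ = 27.902 pc.
v_t = 4.740 μ d = 4.740 × 0.09300 × 27.902 = 12.3 km/s.
v = √(v_r² + v_t²) = √(32.62² + 12.3²) = √1215.35 = 34.862 km/s.

34.86 km/s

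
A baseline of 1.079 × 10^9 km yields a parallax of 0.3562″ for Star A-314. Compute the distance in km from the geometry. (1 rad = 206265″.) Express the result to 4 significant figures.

6.248 × 10^14 km

θ = 0.3562″ = 0.3562/206265 = 1.7269 × 10^-6 rad.
d = B/θ = (1.079 × 10^9) / (1.7269 × 10^-6) = 6.2482 × 10^14 km.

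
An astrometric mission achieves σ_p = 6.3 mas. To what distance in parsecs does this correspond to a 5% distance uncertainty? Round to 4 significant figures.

7.937 pc

σ_d/d = σ_p/p, so the condition is σ_p/p ≤ 0.05, i.e. p ≥ σ_p/0.05.
p_min = 6.3/0.05 = 126 mas = 0.126 arcsec.
d_max = 1/p_min = 1/0.126 = 7.9365 pc.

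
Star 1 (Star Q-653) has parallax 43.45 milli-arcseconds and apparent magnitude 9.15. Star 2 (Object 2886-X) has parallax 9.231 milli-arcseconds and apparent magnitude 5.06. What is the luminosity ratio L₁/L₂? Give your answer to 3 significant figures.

d₁ = 1/p₁ = 1/0.04345″ = 23.015 pc; d₂ = 1/p₂ = 1/0.009231″ = 108.33 pc.
M₁ = m₁ − 5 log₁₀ d₁ + 5 = 9.15 − 6.8101 + 5 = 7.3399.
M₂ = 5.06 − 10.1737 + 5 = -0.1137.
L₁/L₂ = 10^(0.4(M₂ − M₁)) = 10^(0.4 × (-7.4536)) = 10^(-2.98144) = 0.0010437.

L₁/L₂ = 0.00104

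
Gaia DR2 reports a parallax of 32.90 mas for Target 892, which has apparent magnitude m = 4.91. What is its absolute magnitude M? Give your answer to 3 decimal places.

d = 1/p = 1/0.03290″ = 30.395 pc.
m − M = 5 log₁₀(30.395) − 5 = 7.4140 − 5 = 2.4140.
M = m − (m − M) = 4.91 − 2.4140 = 2.496.

M = 2.496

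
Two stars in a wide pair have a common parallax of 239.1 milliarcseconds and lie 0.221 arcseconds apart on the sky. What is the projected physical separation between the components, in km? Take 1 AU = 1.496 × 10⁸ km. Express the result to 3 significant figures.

d = 1/p = 1/0.2391″ = 4.1824 pc.
At distance d (pc), an angle of θ arcsec spans θ·d AU: s = 0.221 × 4.1824 = 0.92431 AU.
= 0.92431 × 1.496 × 10⁸ km = 1.3828 × 10^8 km.

1.38 × 10^8 km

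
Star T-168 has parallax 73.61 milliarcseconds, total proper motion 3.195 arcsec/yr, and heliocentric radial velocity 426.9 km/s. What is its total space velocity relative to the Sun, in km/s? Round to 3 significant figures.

d = 1/p = 1/0.07361″ = 13.585 pc.
v_t = 4.740 μ d = 4.740 × 3.195 × 13.585 = 205.74 km/s.
v = √(v_r² + v_t²) = √(426.9² + 205.74²) = √224573 = 473.89 km/s.

474 km/s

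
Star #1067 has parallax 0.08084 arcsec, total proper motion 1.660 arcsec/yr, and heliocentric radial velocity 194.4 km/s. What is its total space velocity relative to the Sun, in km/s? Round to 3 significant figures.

217 km/s

d = 1/p = 1/0.08084″ = 12.37 pc.
v_t = 4.740 μ d = 4.740 × 1.660 × 12.37 = 97.332 km/s.
v = √(v_r² + v_t²) = √(194.4² + 97.332²) = √47264.9 = 217.4 km/s.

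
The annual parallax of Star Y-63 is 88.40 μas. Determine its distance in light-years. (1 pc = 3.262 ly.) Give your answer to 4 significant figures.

p = 88.40 μas = 0.00008840 arcsec.
d = 1/p = 1/0.00008840 = 11312 pc.
In light-years: 11312 × 3.262 = 36900 ly.

36900 light years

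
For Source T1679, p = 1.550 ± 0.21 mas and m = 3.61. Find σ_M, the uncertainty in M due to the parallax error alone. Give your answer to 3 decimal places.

σ_M = 0.294 mag

M = m − 5 log₁₀ d + 5 = m + 5 log₁₀ p + 5, so ∂M/∂p = 5/(p ln 10).
σ_M = (5/ln 10) · (σ_p/p) = 2.1715 × 0.21/1.550 = 2.1715 × 0.13548 = 0.29419.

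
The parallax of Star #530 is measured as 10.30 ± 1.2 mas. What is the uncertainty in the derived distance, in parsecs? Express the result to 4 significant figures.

d = 1/p, so σ_d = σ_p / p².
σ_d = 0.00120 / (0.01030)² = 0.00120 / 0.00010609 = 11.311 pc.

11.31 pc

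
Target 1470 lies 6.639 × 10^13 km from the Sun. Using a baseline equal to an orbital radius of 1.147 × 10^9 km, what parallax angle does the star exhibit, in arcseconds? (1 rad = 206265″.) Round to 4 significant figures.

θ ≈ B/d = (1.147 × 10^9) / (6.639 × 10^13) = 1.7277 × 10^-5 rad.
In arcseconds: 1.7277 × 10^-5 × 206265 = 3.5636″.

3.564 arcsec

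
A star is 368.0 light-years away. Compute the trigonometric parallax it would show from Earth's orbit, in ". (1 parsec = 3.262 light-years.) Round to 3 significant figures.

d = 368.0 ly ÷ 3.262 = 112.81 pc.
p = 1/d = 1/112.81 = 0.0088645 arcsec.

0.00886 "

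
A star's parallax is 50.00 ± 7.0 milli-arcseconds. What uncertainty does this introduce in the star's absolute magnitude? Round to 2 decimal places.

M = m − 5 log₁₀ d + 5 = m + 5 log₁₀ p + 5, so ∂M/∂p = 5/(p ln 10).
σ_M = (5/ln 10) · (σ_p/p) = 2.1715 × 7.0/50.00 = 2.1715 × 0.14 = 0.30401.

σ_M = 0.30 mag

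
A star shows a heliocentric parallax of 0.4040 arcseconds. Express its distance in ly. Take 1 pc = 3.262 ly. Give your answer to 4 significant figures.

8.074 ly

d = 1/p = 1/0.4040 = 2.4752 pc.
In light-years: 2.4752 × 3.262 = 8.0741 ly.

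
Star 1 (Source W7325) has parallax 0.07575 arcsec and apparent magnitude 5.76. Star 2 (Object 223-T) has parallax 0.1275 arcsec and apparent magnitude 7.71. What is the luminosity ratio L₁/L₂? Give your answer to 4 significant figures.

d₁ = 1/p₁ = 1/0.07575″ = 13.201 pc; d₂ = 1/p₂ = 1/0.1275″ = 7.8431 pc.
M₁ = m₁ − 5 log₁₀ d₁ + 5 = 5.76 − 5.6030 + 5 = 5.1570.
M₂ = 7.71 − 4.4724 + 5 = 8.2376.
L₁/L₂ = 10^(0.4(M₂ − M₁)) = 10^(0.4 × 3.0806) = 10^1.23224 = 17.07.

L₁/L₂ = 17.07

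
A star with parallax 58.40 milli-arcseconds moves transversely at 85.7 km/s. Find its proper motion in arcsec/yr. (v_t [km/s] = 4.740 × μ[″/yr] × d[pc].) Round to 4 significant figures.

1.056 arcsec/yr

d = 1/p = 1/0.05840″ = 17.123 pc.
μ = v_t / (4.74 d) = 85.7 / (4.74 × 17.123) = 85.7 / 81.163 = 1.0559 ″/yr.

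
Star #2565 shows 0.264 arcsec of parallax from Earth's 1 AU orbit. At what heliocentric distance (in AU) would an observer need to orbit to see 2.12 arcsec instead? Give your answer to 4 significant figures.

8.030 AU

Parallax scales linearly with baseline: p ∝ B, so B = p_target / p_Earth × 1 AU.
B = 2.12 / 0.264 = 8.0303 AU.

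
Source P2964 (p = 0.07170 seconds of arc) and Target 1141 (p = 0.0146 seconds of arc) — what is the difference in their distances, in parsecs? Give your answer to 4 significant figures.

d_A = 1/0.07170″ = 13.947 pc; d_B = 1/0.01460″ = 68.493 pc.
|d_B − d_A| = |68.493 − 13.947| = 54.546 pc.

54.55 pc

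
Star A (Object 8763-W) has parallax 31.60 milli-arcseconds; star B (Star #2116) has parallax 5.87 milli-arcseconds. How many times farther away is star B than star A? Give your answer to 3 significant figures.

Since d = 1/p, d_B/d_A = p_A/p_B.
= 31.60 / 5.87 = 5.3833.

5.38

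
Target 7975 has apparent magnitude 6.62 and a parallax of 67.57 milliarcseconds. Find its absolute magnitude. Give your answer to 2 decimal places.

d = 1/p = 1/0.06757″ = 14.799 pc.
m − M = 5 log₁₀(14.799) − 5 = 5.8512 − 5 = 0.8512.
M = m − (m − M) = 6.62 − 0.8512 = 5.77.

M = 5.77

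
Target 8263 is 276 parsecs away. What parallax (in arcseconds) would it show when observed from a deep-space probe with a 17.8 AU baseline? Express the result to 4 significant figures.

0.06449 arcsec

p (arcsec) = B (AU) / d (pc).
p = 17.8 / 276 = 0.064493 arcsec.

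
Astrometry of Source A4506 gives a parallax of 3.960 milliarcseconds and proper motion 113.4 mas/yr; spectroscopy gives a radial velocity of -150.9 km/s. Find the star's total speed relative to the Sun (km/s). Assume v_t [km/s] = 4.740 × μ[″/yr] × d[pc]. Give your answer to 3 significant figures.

d = 1/p = 1/0.003960″ = 252.53 pc.
μ = 113.4 mas/yr = 0.1134 ″/yr.
v_t = 4.740 μ d = 4.740 × 0.1134 × 252.53 = 135.74 km/s.
v = √(v_r² + v_t²) = √((-150.9)² + 135.74²) = √41196.2 = 202.97 km/s.

203 km/s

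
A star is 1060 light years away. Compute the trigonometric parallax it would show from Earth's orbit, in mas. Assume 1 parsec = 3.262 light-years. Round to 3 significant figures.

3.08 mas

d = 1060 ly ÷ 3.262 = 324.95 pc.
p = 1/d = 1/324.95 = 0.0030774 arcsec.
= 0.0030774 × 1000 = 3.0774 mas.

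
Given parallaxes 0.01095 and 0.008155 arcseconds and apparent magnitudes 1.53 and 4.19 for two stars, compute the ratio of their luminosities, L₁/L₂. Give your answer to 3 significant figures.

L₁/L₂ = 6.43

d₁ = 1/p₁ = 1/0.01095″ = 91.324 pc; d₂ = 1/p₂ = 1/0.008155″ = 122.62 pc.
M₁ = m₁ − 5 log₁₀ d₁ + 5 = 1.53 − 9.8029 + 5 = -3.2729.
M₂ = 4.19 − 10.4428 + 5 = -1.2528.
L₁/L₂ = 10^(0.4(M₂ − M₁)) = 10^(0.4 × 2.0201) = 10^0.80804 = 6.4275.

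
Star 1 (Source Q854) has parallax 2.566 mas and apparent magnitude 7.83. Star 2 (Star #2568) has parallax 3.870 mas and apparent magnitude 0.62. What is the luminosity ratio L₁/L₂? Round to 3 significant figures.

L₁/L₂ = 0.00297

d₁ = 1/p₁ = 1/0.002566″ = 389.71 pc; d₂ = 1/p₂ = 1/0.003870″ = 258.4 pc.
M₁ = m₁ − 5 log₁₀ d₁ + 5 = 7.83 − 12.9537 + 5 = -0.1237.
M₂ = 0.62 − 12.0615 + 5 = -6.4415.
L₁/L₂ = 10^(0.4(M₂ − M₁)) = 10^(0.4 × (-6.3178)) = 10^(-2.52712) = 0.0029708.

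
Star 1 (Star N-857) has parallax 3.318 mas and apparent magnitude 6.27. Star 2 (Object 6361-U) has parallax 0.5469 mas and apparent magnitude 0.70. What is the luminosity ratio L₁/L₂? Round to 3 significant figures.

L₁/L₂ = 0.000161

d₁ = 1/p₁ = 1/0.003318″ = 301.39 pc; d₂ = 1/p₂ = 1/0.0005469″ = 1828.5 pc.
M₁ = m₁ − 5 log₁₀ d₁ + 5 = 6.27 − 12.3956 + 5 = -1.1256.
M₂ = 0.70 − 16.3105 + 5 = -10.6105.
L₁/L₂ = 10^(0.4(M₂ − M₁)) = 10^(0.4 × (-9.4849)) = 10^(-3.79396) = 0.00016071.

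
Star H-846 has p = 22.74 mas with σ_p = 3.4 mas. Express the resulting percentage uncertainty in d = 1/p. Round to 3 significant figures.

15.0%

For d = 1/p, |σ_d/d| = |σ_p/p|.
σ_p/p = 3.4 / 22.74 = 0.14952 = 14.952%.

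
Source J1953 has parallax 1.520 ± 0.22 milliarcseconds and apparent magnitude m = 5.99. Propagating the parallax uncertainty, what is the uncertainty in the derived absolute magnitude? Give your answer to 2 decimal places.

M = m − 5 log₁₀ d + 5 = m + 5 log₁₀ p + 5, so ∂M/∂p = 5/(p ln 10).
σ_M = (5/ln 10) · (σ_p/p) = 2.1715 × 0.22/1.520 = 2.1715 × 0.14474 = 0.3143.

σ_M = 0.31 mag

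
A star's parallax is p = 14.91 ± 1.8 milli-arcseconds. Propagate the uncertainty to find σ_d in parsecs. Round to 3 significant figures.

8.10 pc

d = 1/p, so σ_d = σ_p / p².
σ_d = 0.00180 / (0.01491)² = 0.00180 / 0.00022231 = 8.0968 pc.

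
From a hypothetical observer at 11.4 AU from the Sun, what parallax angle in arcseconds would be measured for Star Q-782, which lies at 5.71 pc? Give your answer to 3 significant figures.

2.00 arcsec

p (arcsec) = B (AU) / d (pc).
p = 11.4 / 5.71 = 1.9965 arcsec.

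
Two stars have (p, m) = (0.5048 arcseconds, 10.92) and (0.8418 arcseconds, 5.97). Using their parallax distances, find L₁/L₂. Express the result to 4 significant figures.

L₁/L₂ = 0.02912

d₁ = 1/p₁ = 1/0.5048″ = 1.981 pc; d₂ = 1/p₂ = 1/0.8418″ = 1.1879 pc.
M₁ = m₁ − 5 log₁₀ d₁ + 5 = 10.92 − 1.4844 + 5 = 14.4356.
M₂ = 5.97 − 0.3739 + 5 = 10.5961.
L₁/L₂ = 10^(0.4(M₂ − M₁)) = 10^(0.4 × (-3.8395)) = 10^(-1.53580) = 0.029121.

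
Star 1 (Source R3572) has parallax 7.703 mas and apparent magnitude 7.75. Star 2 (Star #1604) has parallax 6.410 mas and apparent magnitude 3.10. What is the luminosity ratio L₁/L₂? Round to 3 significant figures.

d₁ = 1/p₁ = 1/0.007703″ = 129.82 pc; d₂ = 1/p₂ = 1/0.006410″ = 156.01 pc.
M₁ = m₁ − 5 log₁₀ d₁ + 5 = 7.75 − 10.5667 + 5 = 2.1833.
M₂ = 3.10 − 10.9658 + 5 = -2.8658.
L₁/L₂ = 10^(0.4(M₂ − M₁)) = 10^(0.4 × (-5.0491)) = 10^(-2.01964) = 0.0095578.

L₁/L₂ = 0.00956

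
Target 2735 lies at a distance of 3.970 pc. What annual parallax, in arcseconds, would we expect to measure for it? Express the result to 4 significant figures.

0.2519 arcsec

p = 1/d = 1/3.97 = 0.25189 arcsec.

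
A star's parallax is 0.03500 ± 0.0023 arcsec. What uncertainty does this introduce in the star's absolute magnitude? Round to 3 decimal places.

M = m − 5 log₁₀ d + 5 = m + 5 log₁₀ p + 5, so ∂M/∂p = 5/(p ln 10).
σ_M = (5/ln 10) · (σ_p/p) = 2.1715 × 0.0023/0.03500 = 2.1715 × 0.065714 = 0.1427.

σ_M = 0.143 mag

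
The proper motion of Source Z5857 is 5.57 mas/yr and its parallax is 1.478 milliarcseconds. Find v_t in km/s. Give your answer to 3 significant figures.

17.9 km/s

d = 1/p = 1/0.001478″ = 676.59 pc.
μ = 5.57 mas/yr = 0.00557 ″/yr.
v_t = 4.74 × μ × d = 4.74 × 0.00557 × 676.59 = 17.863 km/s.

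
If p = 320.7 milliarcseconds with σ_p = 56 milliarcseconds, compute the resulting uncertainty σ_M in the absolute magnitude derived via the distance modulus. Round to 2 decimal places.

M = m − 5 log₁₀ d + 5 = m + 5 log₁₀ p + 5, so ∂M/∂p = 5/(p ln 10).
σ_M = (5/ln 10) · (σ_p/p) = 2.1715 × 56/320.7 = 2.1715 × 0.17462 = 0.37919.

σ_M = 0.38 mag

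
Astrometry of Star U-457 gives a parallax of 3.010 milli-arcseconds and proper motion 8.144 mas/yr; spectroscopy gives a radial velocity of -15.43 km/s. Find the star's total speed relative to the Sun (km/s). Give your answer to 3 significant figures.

20.1 km/s

d = 1/p = 1/0.003010″ = 332.23 pc.
μ = 8.144 mas/yr = 0.008144 ″/yr.
v_t = 4.740 μ d = 4.740 × 0.008144 × 332.23 = 12.825 km/s.
v = √(v_r² + v_t²) = √((-15.43)² + 12.825²) = √402.566 = 20.064 km/s.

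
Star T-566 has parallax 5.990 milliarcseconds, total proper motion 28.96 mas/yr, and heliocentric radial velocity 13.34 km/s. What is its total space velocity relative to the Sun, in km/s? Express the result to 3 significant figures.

26.5 km/s

d = 1/p = 1/0.005990″ = 166.94 pc.
μ = 28.96 mas/yr = 0.02896 ″/yr.
v_t = 4.740 μ d = 4.740 × 0.02896 × 166.94 = 22.916 km/s.
v = √(v_r² + v_t²) = √(13.34² + 22.916²) = √703.099 = 26.516 km/s.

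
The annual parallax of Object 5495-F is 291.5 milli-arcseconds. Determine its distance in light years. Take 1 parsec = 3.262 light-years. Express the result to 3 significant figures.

11.2 light years

p = 291.5 milli-arcseconds = 0.2915 arcsec.
d = 1/p = 1/0.2915 = 3.4305 pc.
In light-years: 3.4305 × 3.262 = 11.19 ly.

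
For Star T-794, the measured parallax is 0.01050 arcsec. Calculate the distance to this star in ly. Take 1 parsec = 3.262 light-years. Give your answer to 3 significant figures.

d = 1/p = 1/0.01050 = 95.238 pc.
In light-years: 95.238 × 3.262 = 310.67 ly.

311 ly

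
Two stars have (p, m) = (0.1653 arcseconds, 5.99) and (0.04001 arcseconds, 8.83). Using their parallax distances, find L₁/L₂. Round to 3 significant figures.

d₁ = 1/p₁ = 1/0.1653″ = 6.0496 pc; d₂ = 1/p₂ = 1/0.04001″ = 24.994 pc.
M₁ = m₁ − 5 log₁₀ d₁ + 5 = 5.99 − 3.9086 + 5 = 7.0814.
M₂ = 8.83 − 6.9892 + 5 = 6.8408.
L₁/L₂ = 10^(0.4(M₂ − M₁)) = 10^(0.4 × (-0.2406)) = 10^(-0.09624) = 0.80124.

L₁/L₂ = 0.801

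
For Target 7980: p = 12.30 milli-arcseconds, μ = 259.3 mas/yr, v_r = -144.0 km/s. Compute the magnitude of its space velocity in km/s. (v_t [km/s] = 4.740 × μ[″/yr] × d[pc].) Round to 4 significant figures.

d = 1/p = 1/0.01230″ = 81.301 pc.
μ = 259.3 mas/yr = 0.2593 ″/yr.
v_t = 4.740 μ d = 4.740 × 0.2593 × 81.301 = 99.926 km/s.
v = √(v_r² + v_t²) = √((-144.0)² + 99.926²) = √30721.2 = 175.27 km/s.

175.3 km/s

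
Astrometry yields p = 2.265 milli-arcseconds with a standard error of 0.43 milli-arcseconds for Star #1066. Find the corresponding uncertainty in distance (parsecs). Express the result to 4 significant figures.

d = 1/p, so σ_d = σ_p / p².
σ_d = 0.000430 / (0.002265)² = 0.000430 / 0.0000051302 = 83.817 pc.

83.82 pc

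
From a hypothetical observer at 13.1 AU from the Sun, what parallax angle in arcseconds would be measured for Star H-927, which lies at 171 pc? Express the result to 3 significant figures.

0.0766 arcsec

p (arcsec) = B (AU) / d (pc).
p = 13.1 / 171 = 0.076608 arcsec.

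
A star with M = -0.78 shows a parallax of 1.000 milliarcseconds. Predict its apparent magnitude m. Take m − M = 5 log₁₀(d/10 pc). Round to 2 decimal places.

m = 9.22

d = 1/p = 1/0.001000″ = 1000 pc.
m − M = 5 log₁₀ d − 5 = 5 log₁₀(1000) − 5 = 15.0000 − 5 = 10.0000.
m = M + (m − M) = -0.78 + 10.0000 = 9.22.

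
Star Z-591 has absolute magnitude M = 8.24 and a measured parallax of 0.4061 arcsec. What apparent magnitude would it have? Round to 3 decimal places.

m = 5.197

d = 1/p = 1/0.4061″ = 2.4624 pc.
m − M = 5 log₁₀ d − 5 = 5 log₁₀(2.4624) − 5 = 1.9568 − 5 = -3.0432.
m = M + (m − M) = 8.24 + (-3.0432) = 5.197.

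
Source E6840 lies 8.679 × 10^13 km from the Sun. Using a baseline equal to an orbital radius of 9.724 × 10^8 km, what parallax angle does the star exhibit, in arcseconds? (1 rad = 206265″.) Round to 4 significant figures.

2.311 arcsec

θ ≈ B/d = (9.724 × 10^8) / (8.679 × 10^13) = 1.1204 × 10^-5 rad.
In arcseconds: 1.1204 × 10^-5 × 206265 = 2.311″.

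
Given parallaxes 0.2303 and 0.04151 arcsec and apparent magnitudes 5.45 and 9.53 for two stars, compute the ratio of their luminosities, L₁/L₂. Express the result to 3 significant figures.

d₁ = 1/p₁ = 1/0.2303″ = 4.3422 pc; d₂ = 1/p₂ = 1/0.04151″ = 24.091 pc.
M₁ = m₁ − 5 log₁₀ d₁ + 5 = 5.45 − 3.1885 + 5 = 7.2615.
M₂ = 9.53 − 6.9093 + 5 = 7.6207.
L₁/L₂ = 10^(0.4(M₂ − M₁)) = 10^(0.4 × 0.3592) = 10^0.14368 = 1.3921.

L₁/L₂ = 1.39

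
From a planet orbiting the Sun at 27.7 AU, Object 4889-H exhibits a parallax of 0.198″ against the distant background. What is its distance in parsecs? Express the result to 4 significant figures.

With baseline B (in AU) and parallax p (in arcsec), d = B/p parsecs.
d = 27.7 / 0.198 = 139.9 pc.

139.9 pc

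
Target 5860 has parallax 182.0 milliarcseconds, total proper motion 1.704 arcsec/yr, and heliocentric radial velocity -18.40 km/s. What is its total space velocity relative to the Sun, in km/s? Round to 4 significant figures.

d = 1/p = 1/0.1820″ = 5.4945 pc.
v_t = 4.740 μ d = 4.740 × 1.704 × 5.4945 = 44.379 km/s.
v = √(v_r² + v_t²) = √((-18.40)² + 44.379²) = √2308.06 = 48.042 km/s.

48.04 km/s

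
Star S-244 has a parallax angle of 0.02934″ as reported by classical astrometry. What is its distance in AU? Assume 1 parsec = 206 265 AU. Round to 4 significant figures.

7.030 × 10^6 AU

d = 1/p = 1/0.02934 = 34.083 pc.
In AU: 34.083 × 206265 = 7.0301 × 10^6 AU.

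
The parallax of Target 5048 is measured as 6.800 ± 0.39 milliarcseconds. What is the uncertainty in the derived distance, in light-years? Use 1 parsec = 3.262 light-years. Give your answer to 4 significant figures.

d = 1/p, so σ_d = σ_p / p².
σ_d = 0.000390 / (0.006800)² = 0.000390 / 0.00004624 = 8.4343 pc = 8.4343 × 3.262 ly = 27.513 ly.

27.51 ly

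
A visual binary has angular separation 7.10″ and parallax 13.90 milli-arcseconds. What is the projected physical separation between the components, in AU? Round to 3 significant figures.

511 AU

d = 1/p = 1/0.01390″ = 71.942 pc.
At distance d (pc), an angle of θ arcsec spans θ·d AU: s = 7.10 × 71.942 = 510.79 AU.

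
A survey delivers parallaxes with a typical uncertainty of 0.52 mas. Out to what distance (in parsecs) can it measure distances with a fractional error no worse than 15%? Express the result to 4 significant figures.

σ_d/d = σ_p/p, so the condition is σ_p/p ≤ 0.15, i.e. p ≥ σ_p/0.15.
p_min = 0.52/0.15 = 3.4667 mas = 0.0034667 arcsec.
d_max = 1/p_min = 1/0.0034667 = 288.46 pc.

288.5 pc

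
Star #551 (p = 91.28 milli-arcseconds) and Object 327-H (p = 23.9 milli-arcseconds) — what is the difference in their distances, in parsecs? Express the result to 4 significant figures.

30.89 pc

d_A = 1/0.09128″ = 10.955 pc; d_B = 1/0.02390″ = 41.841 pc.
|d_B − d_A| = |41.841 − 10.955| = 30.886 pc.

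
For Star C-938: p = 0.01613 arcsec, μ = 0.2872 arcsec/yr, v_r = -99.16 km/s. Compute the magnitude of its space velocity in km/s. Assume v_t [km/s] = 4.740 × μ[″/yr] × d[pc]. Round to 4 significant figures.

d = 1/p = 1/0.01613″ = 61.996 pc.
v_t = 4.740 μ d = 4.740 × 0.2872 × 61.996 = 84.397 km/s.
v = √(v_r² + v_t²) = √((-99.16)² + 84.397²) = √16955.6 = 130.21 km/s.

130.2 km/s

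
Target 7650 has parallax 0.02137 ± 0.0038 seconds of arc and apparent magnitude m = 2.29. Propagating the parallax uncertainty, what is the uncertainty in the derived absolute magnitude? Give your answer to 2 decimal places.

σ_M = 0.39 mag

M = m − 5 log₁₀ d + 5 = m + 5 log₁₀ p + 5, so ∂M/∂p = 5/(p ln 10).
σ_M = (5/ln 10) · (σ_p/p) = 2.1715 × 0.0038/0.02137 = 2.1715 × 0.17782 = 0.38614.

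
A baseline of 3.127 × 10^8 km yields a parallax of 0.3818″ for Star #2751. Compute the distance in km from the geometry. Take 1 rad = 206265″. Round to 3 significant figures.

1.69 × 10^14 km

θ = 0.3818″ = 0.3818/206265 = 1.8510 × 10^-6 rad.
d = B/θ = (3.127 × 10^8) / (1.8510 × 10^-6) = 1.6894 × 10^14 km.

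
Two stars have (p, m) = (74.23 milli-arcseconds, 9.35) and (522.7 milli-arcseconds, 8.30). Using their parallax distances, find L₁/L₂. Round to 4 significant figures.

L₁/L₂ = 18.85

d₁ = 1/p₁ = 1/0.07423″ = 13.472 pc; d₂ = 1/p₂ = 1/0.5227″ = 1.9131 pc.
M₁ = m₁ − 5 log₁₀ d₁ + 5 = 9.35 − 5.6472 + 5 = 8.7028.
M₂ = 8.30 − 1.4087 + 5 = 11.8913.
L₁/L₂ = 10^(0.4(M₂ − M₁)) = 10^(0.4 × 3.1885) = 10^1.27540 = 18.854.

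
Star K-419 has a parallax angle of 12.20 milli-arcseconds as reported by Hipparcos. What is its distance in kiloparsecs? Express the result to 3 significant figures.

p = 12.20 milli-arcseconds = 0.01220 arcsec.
d = 1/p = 1/0.01220 = 81.967 pc.
= 0.081967 kpc.

0.0820 kpc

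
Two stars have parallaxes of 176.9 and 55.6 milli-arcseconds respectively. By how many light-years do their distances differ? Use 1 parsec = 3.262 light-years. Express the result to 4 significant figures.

40.23 ly

d_A = 1/0.1769″ = 5.6529 pc; d_B = 1/0.05560″ = 17.986 pc.
|d_B − d_A| = |17.986 − 5.6529| = 12.333 pc = 12.333 × 3.262 ly = 40.23 ly.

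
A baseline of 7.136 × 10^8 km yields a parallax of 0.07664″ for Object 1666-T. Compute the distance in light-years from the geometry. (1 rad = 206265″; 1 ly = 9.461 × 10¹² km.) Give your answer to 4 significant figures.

203.0 ly

θ = 0.07664″ = 0.07664/206265 = 3.7156 × 10^-7 rad.
d = B/θ = (7.136 × 10^8) / (3.7156 × 10^-7) = 1.9206 × 10^15 km = (1.9206 × 10^15) / (9.461 × 10^12) ly = 203 ly.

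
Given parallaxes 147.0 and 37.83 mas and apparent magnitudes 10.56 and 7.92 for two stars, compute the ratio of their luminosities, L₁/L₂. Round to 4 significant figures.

L₁/L₂ = 0.005822

d₁ = 1/p₁ = 1/0.1470″ = 6.8027 pc; d₂ = 1/p₂ = 1/0.03783″ = 26.434 pc.
M₁ = m₁ − 5 log₁₀ d₁ + 5 = 10.56 − 4.1634 + 5 = 11.3966.
M₂ = 7.92 − 7.1108 + 5 = 5.8092.
L₁/L₂ = 10^(0.4(M₂ − M₁)) = 10^(0.4 × (-5.5874)) = 10^(-2.23496) = 0.0058216.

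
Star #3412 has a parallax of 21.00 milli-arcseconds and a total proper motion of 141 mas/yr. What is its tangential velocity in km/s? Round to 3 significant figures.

d = 1/p = 1/0.02100″ = 47.619 pc.
μ = 141 mas/yr = 0.141 ″/yr.
v_t = 4.74 × μ × d = 4.74 × 0.141 × 47.619 = 31.826 km/s.

31.8 km/s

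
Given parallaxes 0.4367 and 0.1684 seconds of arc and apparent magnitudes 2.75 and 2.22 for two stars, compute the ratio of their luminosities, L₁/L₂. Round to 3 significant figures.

d₁ = 1/p₁ = 1/0.4367″ = 2.2899 pc; d₂ = 1/p₂ = 1/0.1684″ = 5.9382 pc.
M₁ = m₁ − 5 log₁₀ d₁ + 5 = 2.75 − 1.7991 + 5 = 5.9509.
M₂ = 2.22 − 3.8683 + 5 = 3.3517.
L₁/L₂ = 10^(0.4(M₂ − M₁)) = 10^(0.4 × (-2.5992)) = 10^(-1.03968) = 0.091268.

L₁/L₂ = 0.0913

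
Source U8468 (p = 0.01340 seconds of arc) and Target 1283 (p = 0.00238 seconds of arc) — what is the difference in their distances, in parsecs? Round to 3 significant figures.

346 pc

d_A = 1/0.01340″ = 74.627 pc; d_B = 1/0.002380″ = 420.17 pc.
|d_B − d_A| = |420.17 − 74.627| = 345.54 pc.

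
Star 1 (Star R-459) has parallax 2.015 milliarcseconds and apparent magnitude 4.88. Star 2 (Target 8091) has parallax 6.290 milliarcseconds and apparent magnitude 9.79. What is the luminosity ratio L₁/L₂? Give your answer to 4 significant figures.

d₁ = 1/p₁ = 1/0.002015″ = 496.28 pc; d₂ = 1/p₂ = 1/0.006290″ = 158.98 pc.
M₁ = m₁ − 5 log₁₀ d₁ + 5 = 4.88 − 13.4786 + 5 = -3.5986.
M₂ = 9.79 − 11.0067 + 5 = 3.7833.
L₁/L₂ = 10^(0.4(M₂ − M₁)) = 10^(0.4 × 7.3819) = 10^2.95276 = 896.93.

L₁/L₂ = 896.9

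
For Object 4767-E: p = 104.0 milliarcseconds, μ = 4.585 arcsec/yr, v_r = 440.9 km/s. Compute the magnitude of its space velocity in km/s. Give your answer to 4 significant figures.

d = 1/p = 1/0.1040″ = 9.6154 pc.
v_t = 4.740 μ d = 4.740 × 4.585 × 9.6154 = 208.97 km/s.
v = √(v_r² + v_t²) = √(440.9² + 208.97²) = √238061 = 487.91 km/s.

487.9 km/s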